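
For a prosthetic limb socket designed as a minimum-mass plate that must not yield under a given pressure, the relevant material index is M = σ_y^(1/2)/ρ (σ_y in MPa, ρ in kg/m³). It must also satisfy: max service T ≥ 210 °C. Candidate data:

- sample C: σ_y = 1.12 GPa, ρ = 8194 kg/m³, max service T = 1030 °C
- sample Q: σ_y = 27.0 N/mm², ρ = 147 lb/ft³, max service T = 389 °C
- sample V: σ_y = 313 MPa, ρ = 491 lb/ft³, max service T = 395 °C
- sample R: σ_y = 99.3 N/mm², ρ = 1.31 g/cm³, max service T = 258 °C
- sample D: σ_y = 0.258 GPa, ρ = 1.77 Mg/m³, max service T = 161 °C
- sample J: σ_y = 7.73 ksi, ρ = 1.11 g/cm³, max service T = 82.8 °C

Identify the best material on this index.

Screen on constraints: max service T ≥ 210 °C. Survivors: sample C, sample Q, sample V, sample R.
In SI units:
  sample C: σ_y = 1120 MPa, ρ = 8194 kg/m³
  sample Q: σ_y = 27.00 MPa, ρ = 2355 kg/m³
  sample V: σ_y = 313.0 MPa, ρ = 7865 kg/m³
  sample R: σ_y = 99.30 MPa, ρ = 1310 kg/m³
  sample R: M = 7.61×10⁻³
  sample C: M = 4.08×10⁻³
  sample V: M = 2.25×10⁻³
  sample Q: M = 2.21×10⁻³
The maximum is for sample R.

sample R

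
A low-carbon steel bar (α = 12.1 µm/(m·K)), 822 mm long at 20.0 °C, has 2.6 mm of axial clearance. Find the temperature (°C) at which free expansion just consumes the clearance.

α·L₀·ΔT = 2.6 mm ⇒ ΔT = 2.6 / (12.1×10⁻⁶ × 822.0) = 261.4 K.
T = 20.0 + 261.4 = 281.4 °C.

281 °C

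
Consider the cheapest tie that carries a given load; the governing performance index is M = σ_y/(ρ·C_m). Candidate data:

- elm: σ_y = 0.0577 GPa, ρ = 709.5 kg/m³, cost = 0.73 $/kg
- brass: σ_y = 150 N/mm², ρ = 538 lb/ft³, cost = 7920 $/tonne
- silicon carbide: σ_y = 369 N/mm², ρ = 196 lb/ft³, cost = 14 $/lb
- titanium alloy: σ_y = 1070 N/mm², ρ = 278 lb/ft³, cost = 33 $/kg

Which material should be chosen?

elm

Convert each candidate to consistent units, then evaluate M:
  elm: σ_y = 57.70 MPa, ρ = 709.5 kg/m³, cost = 0.7300 $/kg
  brass: σ_y = 150.0 MPa, ρ = 8618 kg/m³, cost = 7.920 $/kg
  silicon carbide: σ_y = 369.0 MPa, ρ = 3140 kg/m³, cost = 30.86 $/kg
  titanium alloy: σ_y = 1070 MPa, ρ = 4453 kg/m³, cost = 33.00 $/kg
  elm: M = 111 kN·m per $
  titanium alloy: M = 7.28 kN·m per $
  silicon carbide: M = 3.81 kN·m per $
  brass: M = 2.20 kN·m per $
Elm has the largest M.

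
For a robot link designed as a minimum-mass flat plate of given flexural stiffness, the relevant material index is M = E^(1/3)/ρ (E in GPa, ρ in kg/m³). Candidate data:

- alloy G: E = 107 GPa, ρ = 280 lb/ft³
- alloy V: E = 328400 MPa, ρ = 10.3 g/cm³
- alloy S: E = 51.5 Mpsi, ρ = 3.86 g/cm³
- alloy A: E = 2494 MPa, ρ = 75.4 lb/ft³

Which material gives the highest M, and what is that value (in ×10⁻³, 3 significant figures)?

alloy S, M = 1.83×10⁻³

In SI units:
  alloy G: E = 107.0 GPa, ρ = 4485 kg/m³
  alloy V: E = 328.4 GPa, ρ = 10300 kg/m³
  alloy S: E = 355.1 GPa, ρ = 3860 kg/m³
  alloy A: E = 2.494 GPa, ρ = 1208 kg/m³
  alloy S: M = 1.83×10⁻³
  alloy A: M = 1.12×10⁻³
  alloy G: M = 1.06×10⁻³
  alloy V: M = 0.670×10⁻³
The maximum is for alloy S.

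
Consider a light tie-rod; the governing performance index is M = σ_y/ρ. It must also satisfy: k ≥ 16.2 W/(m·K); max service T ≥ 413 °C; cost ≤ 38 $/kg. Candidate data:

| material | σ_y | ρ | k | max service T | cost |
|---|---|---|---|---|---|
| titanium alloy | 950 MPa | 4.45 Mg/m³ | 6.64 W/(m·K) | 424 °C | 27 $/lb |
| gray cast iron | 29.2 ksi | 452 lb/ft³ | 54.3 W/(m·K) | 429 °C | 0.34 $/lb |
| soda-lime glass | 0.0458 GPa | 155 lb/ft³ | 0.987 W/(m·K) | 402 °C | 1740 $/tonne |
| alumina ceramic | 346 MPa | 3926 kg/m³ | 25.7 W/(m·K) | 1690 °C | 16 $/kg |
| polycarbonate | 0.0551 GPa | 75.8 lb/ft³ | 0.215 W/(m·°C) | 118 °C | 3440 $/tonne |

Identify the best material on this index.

Screen on constraints: k ≥ 16.2 W/(m·K); max service T ≥ 413 °C; cost ≤ 38 $/kg. Survivors: gray cast iron, alumina ceramic.
Normalizing units and computing the index:
  gray cast iron: σ_y = 201.3 MPa, ρ = 7240 kg/m³
  alumina ceramic: σ_y = 346.0 MPa, ρ = 3926 kg/m³
  alumina ceramic: M = 88.1 kN·m/kg
  gray cast iron: M = 27.8 kN·m/kg
Alumina ceramic ranks first.

alumina ceramic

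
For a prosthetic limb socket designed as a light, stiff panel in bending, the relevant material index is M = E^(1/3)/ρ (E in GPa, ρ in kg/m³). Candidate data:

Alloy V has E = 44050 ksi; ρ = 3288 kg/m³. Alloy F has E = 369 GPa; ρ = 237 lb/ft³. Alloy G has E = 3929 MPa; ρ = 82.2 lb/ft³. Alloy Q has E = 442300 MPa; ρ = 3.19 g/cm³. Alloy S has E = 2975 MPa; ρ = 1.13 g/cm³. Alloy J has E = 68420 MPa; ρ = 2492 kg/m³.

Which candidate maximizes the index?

alloy Q

Convert each candidate to consistent units, then evaluate M:
  alloy V: E = 303.7 GPa, ρ = 3288 kg/m³
  alloy F: E = 369.0 GPa, ρ = 3796 kg/m³
  alloy G: E = 3.929 GPa, ρ = 1317 kg/m³
  alloy Q: E = 442.3 GPa, ρ = 3190 kg/m³
  alloy S: E = 2.975 GPa, ρ = 1130 kg/m³
  alloy J: E = 68.42 GPa, ρ = 2492 kg/m³
  alloy Q: M = 2.39×10⁻³
  alloy V: M = 2.04×10⁻³
  alloy F: M = 1.89×10⁻³
  alloy J: M = 1.64×10⁻³
  alloy S: M = 1.27×10⁻³
  alloy G: M = 1.20×10⁻³
Highest index: alloy Q.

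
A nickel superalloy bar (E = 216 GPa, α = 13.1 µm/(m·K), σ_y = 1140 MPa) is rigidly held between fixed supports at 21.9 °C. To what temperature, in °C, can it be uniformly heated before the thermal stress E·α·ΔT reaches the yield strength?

E·α·ΔT = 1140 MPa ⇒ ΔT = 1140 / (216.0×10³ × 13.1×10⁻⁶) = 402.9 K.
T = 21.9 + 402.9 = 424.8 °C.

425 °C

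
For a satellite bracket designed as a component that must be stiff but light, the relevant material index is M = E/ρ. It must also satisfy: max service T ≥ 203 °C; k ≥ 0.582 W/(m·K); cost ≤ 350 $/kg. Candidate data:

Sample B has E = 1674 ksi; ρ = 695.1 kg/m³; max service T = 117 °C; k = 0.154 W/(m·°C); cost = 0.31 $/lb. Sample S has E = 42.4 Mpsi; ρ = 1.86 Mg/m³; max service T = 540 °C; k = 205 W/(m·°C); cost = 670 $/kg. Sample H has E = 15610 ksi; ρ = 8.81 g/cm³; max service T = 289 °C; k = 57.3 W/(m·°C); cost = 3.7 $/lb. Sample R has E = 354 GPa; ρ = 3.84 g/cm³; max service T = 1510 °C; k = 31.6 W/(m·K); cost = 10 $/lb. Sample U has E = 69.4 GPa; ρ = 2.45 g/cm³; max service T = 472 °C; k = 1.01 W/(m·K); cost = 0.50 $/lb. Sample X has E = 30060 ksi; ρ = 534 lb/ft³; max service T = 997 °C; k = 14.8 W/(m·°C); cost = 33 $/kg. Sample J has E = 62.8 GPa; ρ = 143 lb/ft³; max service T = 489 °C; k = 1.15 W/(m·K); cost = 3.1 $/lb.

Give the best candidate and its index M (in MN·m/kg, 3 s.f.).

Screen on constraints: max service T ≥ 203 °C; k ≥ 0.582 W/(m·K); cost ≤ 350 $/kg. Survivors: sample H, sample R, sample U, sample X, sample J.
Putting every candidate on a common basis:
  sample H: E = 107.6 GPa, ρ = 8810 kg/m³
  sample R: E = 354.0 GPa, ρ = 3840 kg/m³
  sample U: E = 69.40 GPa, ρ = 2450 kg/m³
  sample X: E = 207.3 GPa, ρ = 8554 kg/m³
  sample J: E = 62.80 GPa, ρ = 2291 kg/m³
  sample R: M = 92.2 MN·m/kg
  sample U: M = 28.3 MN·m/kg
  sample J: M = 27.4 MN·m/kg
  sample X: M = 24.2 MN·m/kg
  sample H: M = 12.2 MN·m/kg
Sample R has the largest M.

sample R, M = 92.2 MN·m/kg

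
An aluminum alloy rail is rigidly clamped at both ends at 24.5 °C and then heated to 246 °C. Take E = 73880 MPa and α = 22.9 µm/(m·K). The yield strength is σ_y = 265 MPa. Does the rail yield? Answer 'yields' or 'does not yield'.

E = 73880 MPa = 73.88 GPa.
ΔT = 221.5 K. Constrained thermal stress σ = E·α·ΔT = 73.88×10³ MPa × 22.9×10⁻⁶ × 221.5 = 375 MPa (compressive).
Compare to σ_y = 265 MPa: σ ≥ σ_y, so it yields.

yields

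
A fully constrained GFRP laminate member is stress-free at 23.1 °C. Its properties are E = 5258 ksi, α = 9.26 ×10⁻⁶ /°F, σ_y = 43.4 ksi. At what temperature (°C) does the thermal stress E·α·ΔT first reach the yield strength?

518 °C

E = 5258 ksi = 36.25 GPa.
α = 9.26×10⁻⁶/°F × 9/5 = 16.7×10⁻⁶/K.
σ_y = 43.4 ksi = 299.2 MPa.
E·α·ΔT = 299.2 MPa ⇒ ΔT = 299.2 / (36.25×10³ × 16.7×10⁻⁶) = 495.2 K.
T = 23.1 + 495.2 = 518.3 °C.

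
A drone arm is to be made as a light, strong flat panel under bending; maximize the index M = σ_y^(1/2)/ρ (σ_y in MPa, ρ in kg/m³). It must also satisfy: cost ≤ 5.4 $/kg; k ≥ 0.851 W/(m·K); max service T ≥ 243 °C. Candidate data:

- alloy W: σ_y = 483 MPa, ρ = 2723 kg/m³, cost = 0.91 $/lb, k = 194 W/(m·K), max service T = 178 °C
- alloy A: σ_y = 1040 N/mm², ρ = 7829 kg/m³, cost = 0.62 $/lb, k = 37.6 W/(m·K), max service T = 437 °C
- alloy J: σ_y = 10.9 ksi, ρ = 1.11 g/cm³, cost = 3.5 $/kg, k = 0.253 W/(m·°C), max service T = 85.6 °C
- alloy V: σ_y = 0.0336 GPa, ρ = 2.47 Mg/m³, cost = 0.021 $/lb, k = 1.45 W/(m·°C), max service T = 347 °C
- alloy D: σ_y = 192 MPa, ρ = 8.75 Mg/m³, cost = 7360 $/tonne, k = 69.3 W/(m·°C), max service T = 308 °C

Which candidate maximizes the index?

Screen on constraints: cost ≤ 5.4 $/kg; k ≥ 0.851 W/(m·K); max service T ≥ 243 °C. Survivors: alloy A, alloy V.
After converting to SI:
  alloy A: σ_y = 1040 MPa, ρ = 7829 kg/m³
  alloy V: σ_y = 33.60 MPa, ρ = 2470 kg/m³
  alloy A: M = 4.12×10⁻³
  alloy V: M = 2.35×10⁻³
Highest index: alloy A.

alloy A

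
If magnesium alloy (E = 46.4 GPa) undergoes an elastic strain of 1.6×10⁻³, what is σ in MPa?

σ = E·ε = 46400 MPa × 1.6×10⁻³ = 74.2 MPa.

74.2 MPa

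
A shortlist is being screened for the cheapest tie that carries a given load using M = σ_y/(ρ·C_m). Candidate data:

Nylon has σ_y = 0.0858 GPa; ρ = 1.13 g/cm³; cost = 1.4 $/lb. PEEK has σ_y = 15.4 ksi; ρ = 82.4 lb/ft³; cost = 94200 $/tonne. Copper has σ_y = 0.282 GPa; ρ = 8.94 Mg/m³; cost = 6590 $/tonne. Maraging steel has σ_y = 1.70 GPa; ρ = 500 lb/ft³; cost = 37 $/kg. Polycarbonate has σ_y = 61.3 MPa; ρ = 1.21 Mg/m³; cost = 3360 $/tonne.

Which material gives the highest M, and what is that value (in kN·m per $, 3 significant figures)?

nylon, M = 24.6 kN·m per $

In SI units:
  nylon: σ_y = 85.80 MPa, ρ = 1130 kg/m³, cost = 3.086 $/kg
  PEEK: σ_y = 106.2 MPa, ρ = 1320 kg/m³, cost = 94.20 $/kg
  copper: σ_y = 282.0 MPa, ρ = 8940 kg/m³, cost = 6.590 $/kg
  maraging steel: σ_y = 1700 MPa, ρ = 8009 kg/m³, cost = 37.00 $/kg
  polycarbonate: σ_y = 61.30 MPa, ρ = 1210 kg/m³, cost = 3.360 $/kg
  nylon: M = 24.6 kN·m per $
  polycarbonate: M = 15.1 kN·m per $
  maraging steel: M = 5.74 kN·m per $
  copper: M = 4.79 kN·m per $
  PEEK: M = 0.854 kN·m per $
Nylon ranks first.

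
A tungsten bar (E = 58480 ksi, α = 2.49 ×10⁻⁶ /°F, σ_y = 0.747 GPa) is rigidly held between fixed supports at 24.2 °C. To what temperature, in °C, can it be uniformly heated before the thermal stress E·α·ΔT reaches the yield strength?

E = 58480 ksi = 403.2 GPa.
α = 2.49×10⁻⁶/°F × 9/5 = 4.48×10⁻⁶/K.
σ_y = 0.747 GPa = 747.0 MPa.
E·α·ΔT = 747.0 MPa ⇒ ΔT = 747.0 / (403.2×10³ × 4.48×10⁻⁶) = 413.4 K.
T = 24.2 + 413.4 = 437.6 °C.

438 °C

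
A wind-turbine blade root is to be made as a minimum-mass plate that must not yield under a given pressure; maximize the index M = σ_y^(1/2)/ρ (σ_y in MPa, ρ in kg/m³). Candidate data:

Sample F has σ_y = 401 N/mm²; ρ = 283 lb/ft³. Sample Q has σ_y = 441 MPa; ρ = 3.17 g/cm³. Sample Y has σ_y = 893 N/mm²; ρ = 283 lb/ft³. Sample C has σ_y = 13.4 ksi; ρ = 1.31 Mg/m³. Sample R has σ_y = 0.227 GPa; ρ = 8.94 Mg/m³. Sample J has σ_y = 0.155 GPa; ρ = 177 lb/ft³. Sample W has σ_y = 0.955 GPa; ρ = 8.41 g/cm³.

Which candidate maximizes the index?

sample C

Convert each candidate to consistent units, then evaluate M:
  sample F: σ_y = 401.0 MPa, ρ = 4533 kg/m³
  sample Q: σ_y = 441.0 MPa, ρ = 3170 kg/m³
  sample Y: σ_y = 893.0 MPa, ρ = 4533 kg/m³
  sample C: σ_y = 92.39 MPa, ρ = 1310 kg/m³
  sample R: σ_y = 227.0 MPa, ρ = 8940 kg/m³
  sample J: σ_y = 155.0 MPa, ρ = 2835 kg/m³
  sample W: σ_y = 955.0 MPa, ρ = 8410 kg/m³
  sample C: M = 7.34×10⁻³
  sample Q: M = 6.62×10⁻³
  sample Y: M = 6.59×10⁻³
  sample F: M = 4.42×10⁻³
  sample J: M = 4.39×10⁻³
  sample W: M = 3.67×10⁻³
  sample R: M = 1.69×10⁻³
Sample C ranks first.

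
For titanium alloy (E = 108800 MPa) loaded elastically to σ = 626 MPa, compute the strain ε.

E = 108800 MPa = 108.8 GPa = 108800 MPa.
ε = σ/E = 626 / 108800 = 5.75×10⁻³.

5.75×10⁻³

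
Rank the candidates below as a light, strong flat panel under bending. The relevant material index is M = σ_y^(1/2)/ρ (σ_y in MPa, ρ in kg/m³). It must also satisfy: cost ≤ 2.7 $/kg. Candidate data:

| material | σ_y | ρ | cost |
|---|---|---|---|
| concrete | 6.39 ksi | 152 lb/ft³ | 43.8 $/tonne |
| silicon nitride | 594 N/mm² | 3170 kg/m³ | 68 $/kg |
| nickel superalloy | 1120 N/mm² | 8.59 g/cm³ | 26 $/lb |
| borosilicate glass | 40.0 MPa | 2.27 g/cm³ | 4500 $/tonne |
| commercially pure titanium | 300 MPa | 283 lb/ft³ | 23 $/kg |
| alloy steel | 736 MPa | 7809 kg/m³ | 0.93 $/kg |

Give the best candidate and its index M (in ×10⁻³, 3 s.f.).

alloy steel, M = 3.47×10⁻³

Screen on constraints: cost ≤ 2.7 $/kg. Survivors: concrete, alloy steel.
After converting to SI:
  concrete: σ_y = 44.06 MPa, ρ = 2435 kg/m³
  alloy steel: σ_y = 736.0 MPa, ρ = 7809 kg/m³
  alloy steel: M = 3.47×10⁻³
  concrete: M = 2.73×10⁻³
The maximum is for alloy steel.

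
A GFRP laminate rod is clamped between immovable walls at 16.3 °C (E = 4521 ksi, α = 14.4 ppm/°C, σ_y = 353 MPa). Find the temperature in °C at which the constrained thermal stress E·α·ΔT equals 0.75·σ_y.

E = 4521 ksi = 31.17 GPa.
E·α·ΔT = 264.8 MPa ⇒ ΔT = 264.8 / (31.17×10³ × 14.4×10⁻⁶) = 589.8 K.
T = 16.3 + 589.8 = 606.1 °C.

606 °C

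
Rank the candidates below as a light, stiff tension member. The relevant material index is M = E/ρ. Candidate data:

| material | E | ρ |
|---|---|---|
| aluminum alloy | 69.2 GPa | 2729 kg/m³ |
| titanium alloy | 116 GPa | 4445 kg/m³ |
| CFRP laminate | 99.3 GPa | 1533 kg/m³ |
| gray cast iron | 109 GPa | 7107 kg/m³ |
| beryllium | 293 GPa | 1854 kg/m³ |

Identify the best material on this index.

beryllium

Per-candidate index values:
  beryllium: M = 158 MN·m/kg
  CFRP laminate: M = 64.8 MN·m/kg
  titanium alloy: M = 26.1 MN·m/kg
  aluminum alloy: M = 25.4 MN·m/kg
  gray cast iron: M = 15.3 MN·m/kg
Beryllium has the largest M.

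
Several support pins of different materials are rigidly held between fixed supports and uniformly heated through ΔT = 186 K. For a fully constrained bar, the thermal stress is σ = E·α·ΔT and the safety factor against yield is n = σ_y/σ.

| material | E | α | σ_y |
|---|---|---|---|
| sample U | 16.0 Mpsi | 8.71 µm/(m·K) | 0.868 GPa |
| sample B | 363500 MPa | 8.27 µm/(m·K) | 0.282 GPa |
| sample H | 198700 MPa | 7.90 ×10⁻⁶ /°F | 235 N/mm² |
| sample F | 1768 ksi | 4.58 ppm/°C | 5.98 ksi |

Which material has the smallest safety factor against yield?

sample H

In consistent units (E in GPa, α in ×10⁻⁶/K, σ_y in MPa):
  sample U: E = 110.3, α = 8.71, σ_y = 868.0 → σ = 179 MPa, n = 4.86
  sample B: E = 363.5, α = 8.27, σ_y = 282.0 → σ = 559 MPa, n = 0.504
  sample H: E = 198.7, α = 14.2, σ_y = 235.0 → σ = 526 MPa, n = 0.447
  sample F: E = 12.19, α = 4.58, σ_y = 41.23 → σ = 10.4 MPa, n = 3.97
Sample H has the lowest safety factor, n = 0.447.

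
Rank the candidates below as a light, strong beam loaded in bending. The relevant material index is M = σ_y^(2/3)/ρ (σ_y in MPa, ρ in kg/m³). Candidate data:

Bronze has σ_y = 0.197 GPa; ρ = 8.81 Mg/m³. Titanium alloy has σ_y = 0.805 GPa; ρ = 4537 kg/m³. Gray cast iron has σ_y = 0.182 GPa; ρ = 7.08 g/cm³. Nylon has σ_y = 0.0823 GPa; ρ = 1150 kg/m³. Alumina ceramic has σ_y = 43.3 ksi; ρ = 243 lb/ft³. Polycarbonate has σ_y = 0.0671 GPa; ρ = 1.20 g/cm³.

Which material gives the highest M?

titanium alloy

Normalizing units and computing the index:
  bronze: σ_y = 197.0 MPa, ρ = 8810 kg/m³
  titanium alloy: σ_y = 805.0 MPa, ρ = 4537 kg/m³
  gray cast iron: σ_y = 182.0 MPa, ρ = 7080 kg/m³
  nylon: σ_y = 82.30 MPa, ρ = 1150 kg/m³
  alumina ceramic: σ_y = 298.5 MPa, ρ = 3892 kg/m³
  polycarbonate: σ_y = 67.10 MPa, ρ = 1200 kg/m³
  titanium alloy: M = 19.1×10⁻³
  nylon: M = 16.5×10⁻³
  polycarbonate: M = 13.8×10⁻³
  alumina ceramic: M = 11.5×10⁻³
  gray cast iron: M = 4.54×10⁻³
  bronze: M = 3.84×10⁻³
Highest index: titanium alloy.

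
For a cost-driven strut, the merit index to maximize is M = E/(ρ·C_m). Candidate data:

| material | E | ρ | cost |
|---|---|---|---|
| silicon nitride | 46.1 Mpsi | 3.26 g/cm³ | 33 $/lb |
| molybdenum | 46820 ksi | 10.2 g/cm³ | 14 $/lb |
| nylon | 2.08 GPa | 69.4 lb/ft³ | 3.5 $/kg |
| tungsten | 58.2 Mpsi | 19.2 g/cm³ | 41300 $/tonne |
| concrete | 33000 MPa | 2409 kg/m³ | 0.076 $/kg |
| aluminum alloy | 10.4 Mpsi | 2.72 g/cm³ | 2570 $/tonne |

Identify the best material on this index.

Convert each candidate to consistent units, then evaluate M:
  silicon nitride: E = 317.8 GPa, ρ = 3260 kg/m³, cost = 72.75 $/kg
  molybdenum: E = 322.8 GPa, ρ = 10200 kg/m³, cost = 30.86 $/kg
  nylon: E = 2.080 GPa, ρ = 1112 kg/m³, cost = 3.500 $/kg
  tungsten: E = 401.3 GPa, ρ = 19200 kg/m³, cost = 41.30 $/kg
  concrete: E = 33.00 GPa, ρ = 2409 kg/m³, cost = 0.07600 $/kg
  aluminum alloy: E = 71.71 GPa, ρ = 2720 kg/m³, cost = 2.570 $/kg
  concrete: M = 180 MN·m per $
  aluminum alloy: M = 10.3 MN·m per $
  silicon nitride: M = 1.34 MN·m per $
  molybdenum: M = 1.03 MN·m per $
  nylon: M = 0.535 MN·m per $
  tungsten: M = 0.506 MN·m per $
Concrete has the largest M.

concrete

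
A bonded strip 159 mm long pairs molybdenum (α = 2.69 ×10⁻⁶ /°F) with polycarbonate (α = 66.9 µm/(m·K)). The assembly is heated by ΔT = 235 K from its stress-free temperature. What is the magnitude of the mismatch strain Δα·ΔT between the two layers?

0.0146

molybdenum: α = 2.69×10⁻⁶/°F × 9/5 = 4.84×10⁻⁶/K.
Δα = |4.84 − 66.9|×10⁻⁶/K = 62.1×10⁻⁶/K.
Mismatch strain = Δα·ΔT = 62.1×10⁻⁶ × 235.0 = 0.0146.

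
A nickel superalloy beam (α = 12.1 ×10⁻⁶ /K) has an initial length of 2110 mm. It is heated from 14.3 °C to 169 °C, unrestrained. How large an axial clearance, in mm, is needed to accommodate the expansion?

ΔT = 169 − 14.3 = 154.7 K.
ΔL = α·L₀·ΔT = 12.1×10⁻⁶ × 2110 mm × 154.7 K = 3.95 mm.

3.95 mm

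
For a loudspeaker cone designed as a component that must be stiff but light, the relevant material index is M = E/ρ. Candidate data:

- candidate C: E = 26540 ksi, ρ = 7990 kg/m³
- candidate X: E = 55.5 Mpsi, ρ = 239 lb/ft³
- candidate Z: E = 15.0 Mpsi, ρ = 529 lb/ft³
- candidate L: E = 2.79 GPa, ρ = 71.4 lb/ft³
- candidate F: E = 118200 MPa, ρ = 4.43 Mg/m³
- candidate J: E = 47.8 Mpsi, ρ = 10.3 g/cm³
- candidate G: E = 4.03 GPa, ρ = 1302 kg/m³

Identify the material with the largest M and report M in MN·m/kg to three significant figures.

candidate X, M = 100 MN·m/kg

After converting to SI:
  candidate C: E = 183.0 GPa, ρ = 7990 kg/m³
  candidate X: E = 382.7 GPa, ρ = 3828 kg/m³
  candidate Z: E = 103.4 GPa, ρ = 8474 kg/m³
  candidate L: E = 2.790 GPa, ρ = 1144 kg/m³
  candidate F: E = 118.2 GPa, ρ = 4430 kg/m³
  candidate J: E = 329.6 GPa, ρ = 10300 kg/m³
  candidate G: E = 4.030 GPa, ρ = 1302 kg/m³
  candidate X: M = 100 MN·m/kg
  candidate J: M = 32.0 MN·m/kg
  candidate F: M = 26.7 MN·m/kg
  candidate C: M = 22.9 MN·m/kg
  candidate Z: M = 12.2 MN·m/kg
  candidate G: M = 3.10 MN·m/kg
  candidate L: M = 2.44 MN·m/kg
Candidate X has the largest M.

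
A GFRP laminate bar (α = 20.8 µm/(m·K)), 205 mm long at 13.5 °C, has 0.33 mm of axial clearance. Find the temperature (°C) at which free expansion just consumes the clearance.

α·L₀·ΔT = 0.33 mm ⇒ ΔT = 0.33 / (20.8×10⁻⁶ × 205.0) = 77.39 K.
T = 13.5 + 77.39 = 90.89 °C.

90.9 °C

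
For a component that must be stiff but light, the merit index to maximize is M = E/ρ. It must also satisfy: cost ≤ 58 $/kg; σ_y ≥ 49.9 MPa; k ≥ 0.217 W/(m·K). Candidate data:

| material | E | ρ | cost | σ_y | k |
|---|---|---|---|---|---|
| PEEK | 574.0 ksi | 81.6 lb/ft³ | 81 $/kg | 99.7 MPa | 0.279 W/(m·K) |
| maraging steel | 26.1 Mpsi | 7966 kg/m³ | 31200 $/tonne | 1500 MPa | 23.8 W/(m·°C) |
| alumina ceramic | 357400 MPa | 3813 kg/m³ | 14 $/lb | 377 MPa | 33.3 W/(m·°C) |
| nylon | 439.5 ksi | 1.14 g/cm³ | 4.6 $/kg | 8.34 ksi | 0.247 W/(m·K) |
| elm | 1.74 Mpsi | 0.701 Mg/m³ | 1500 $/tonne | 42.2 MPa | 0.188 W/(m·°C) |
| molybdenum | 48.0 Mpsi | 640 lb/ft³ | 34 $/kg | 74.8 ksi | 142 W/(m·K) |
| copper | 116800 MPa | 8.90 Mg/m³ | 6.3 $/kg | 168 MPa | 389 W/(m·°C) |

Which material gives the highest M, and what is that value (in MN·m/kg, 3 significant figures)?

alumina ceramic, M = 93.7 MN·m/kg

Screen on constraints: cost ≤ 58 $/kg; σ_y ≥ 49.9 MPa; k ≥ 0.217 W/(m·K). Survivors: maraging steel, alumina ceramic, nylon, molybdenum, copper.
After converting to SI:
  maraging steel: E = 180.0 GPa, ρ = 7966 kg/m³
  alumina ceramic: E = 357.4 GPa, ρ = 3813 kg/m³
  nylon: E = 3.030 GPa, ρ = 1140 kg/m³
  molybdenum: E = 330.9 GPa, ρ = 10250 kg/m³
  copper: E = 116.8 GPa, ρ = 8900 kg/m³
  alumina ceramic: M = 93.7 MN·m/kg
  molybdenum: M = 32.3 MN·m/kg
  maraging steel: M = 22.6 MN·m/kg
  copper: M = 13.1 MN·m/kg
  nylon: M = 2.66 MN·m/kg
The maximum is for alumina ceramic.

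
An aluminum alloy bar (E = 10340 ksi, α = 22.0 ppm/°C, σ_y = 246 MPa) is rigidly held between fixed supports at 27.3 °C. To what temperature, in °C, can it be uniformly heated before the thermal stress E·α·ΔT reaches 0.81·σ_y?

154 °C

E = 10340 ksi = 71.29 GPa.
E·α·ΔT = 199.3 MPa ⇒ ΔT = 199.3 / (71.29×10³ × 22.0×10⁻⁶) = 127.0 K.
T = 27.3 + 127.0 = 154.3 °C.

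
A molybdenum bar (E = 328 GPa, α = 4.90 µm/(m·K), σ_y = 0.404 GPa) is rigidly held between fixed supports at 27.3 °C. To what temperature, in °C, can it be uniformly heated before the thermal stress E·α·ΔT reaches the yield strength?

279 °C

σ_y = 0.404 GPa = 404.0 MPa.
E·α·ΔT = 404.0 MPa ⇒ ΔT = 404.0 / (328.0×10³ × 4.90×10⁻⁶) = 251.4 K.
T = 27.3 + 251.4 = 278.7 °C.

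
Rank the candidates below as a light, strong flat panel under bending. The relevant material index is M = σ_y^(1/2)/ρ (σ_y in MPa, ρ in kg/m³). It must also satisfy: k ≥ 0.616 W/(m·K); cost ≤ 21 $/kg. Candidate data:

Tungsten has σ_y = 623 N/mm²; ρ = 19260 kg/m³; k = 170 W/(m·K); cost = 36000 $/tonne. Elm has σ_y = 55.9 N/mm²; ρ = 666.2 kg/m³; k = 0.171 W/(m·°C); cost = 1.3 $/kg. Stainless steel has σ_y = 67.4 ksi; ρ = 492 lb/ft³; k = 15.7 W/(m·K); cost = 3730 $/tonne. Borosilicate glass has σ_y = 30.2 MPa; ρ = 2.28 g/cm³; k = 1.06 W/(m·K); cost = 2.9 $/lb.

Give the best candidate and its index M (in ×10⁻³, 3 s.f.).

stainless steel, M = 2.74×10⁻³

Screen on constraints: k ≥ 0.616 W/(m·K); cost ≤ 21 $/kg. Survivors: stainless steel, borosilicate glass.
After converting to SI:
  stainless steel: σ_y = 464.7 MPa, ρ = 7881 kg/m³
  borosilicate glass: σ_y = 30.20 MPa, ρ = 2280 kg/m³
  stainless steel: M = 2.74×10⁻³
  borosilicate glass: M = 2.41×10⁻³
Stainless steel has the largest M.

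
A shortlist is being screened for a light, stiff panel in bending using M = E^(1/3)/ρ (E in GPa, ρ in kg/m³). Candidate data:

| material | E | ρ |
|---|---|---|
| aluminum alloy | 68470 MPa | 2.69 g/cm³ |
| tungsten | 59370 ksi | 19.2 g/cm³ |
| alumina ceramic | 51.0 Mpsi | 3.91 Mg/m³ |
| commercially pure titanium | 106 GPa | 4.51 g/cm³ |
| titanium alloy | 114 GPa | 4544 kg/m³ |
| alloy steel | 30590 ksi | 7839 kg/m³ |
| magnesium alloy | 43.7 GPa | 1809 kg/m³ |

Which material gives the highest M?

magnesium alloy

Putting every candidate on a common basis:
  aluminum alloy: E = 68.47 GPa, ρ = 2690 kg/m³
  tungsten: E = 409.3 GPa, ρ = 19200 kg/m³
  alumina ceramic: E = 351.6 GPa, ρ = 3910 kg/m³
  commercially pure titanium: E = 106.0 GPa, ρ = 4510 kg/m³
  titanium alloy: E = 114.0 GPa, ρ = 4544 kg/m³
  alloy steel: E = 210.9 GPa, ρ = 7839 kg/m³
  magnesium alloy: E = 43.70 GPa, ρ = 1809 kg/m³
  magnesium alloy: M = 1.95×10⁻³
  alumina ceramic: M = 1.81×10⁻³
  aluminum alloy: M = 1.52×10⁻³
  titanium alloy: M = 1.07×10⁻³
  commercially pure titanium: M = 1.05×10⁻³
  alloy steel: M = 0.759×10⁻³
  tungsten: M = 0.387×10⁻³
Magnesium alloy has the largest M.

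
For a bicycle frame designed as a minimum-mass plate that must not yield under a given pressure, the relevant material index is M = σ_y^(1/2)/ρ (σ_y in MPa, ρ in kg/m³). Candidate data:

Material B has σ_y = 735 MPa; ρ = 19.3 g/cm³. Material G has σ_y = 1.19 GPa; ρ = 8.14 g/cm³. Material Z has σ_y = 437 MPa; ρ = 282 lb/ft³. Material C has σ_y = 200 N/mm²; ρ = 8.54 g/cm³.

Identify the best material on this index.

material Z

Convert each candidate to consistent units, then evaluate M:
  material B: σ_y = 735.0 MPa, ρ = 19300 kg/m³
  material G: σ_y = 1190 MPa, ρ = 8140 kg/m³
  material Z: σ_y = 437.0 MPa, ρ = 4517 kg/m³
  material C: σ_y = 200.0 MPa, ρ = 8540 kg/m³
  material Z: M = 4.63×10⁻³
  material G: M = 4.24×10⁻³
  material C: M = 1.66×10⁻³
  material B: M = 1.40×10⁻³
The maximum is for material Z.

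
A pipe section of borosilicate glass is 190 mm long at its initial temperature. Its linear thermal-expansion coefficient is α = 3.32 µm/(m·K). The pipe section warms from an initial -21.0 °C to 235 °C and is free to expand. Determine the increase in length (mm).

ΔT = 235 − (-21.0) = 256.0 K.
ΔL = α·L₀·ΔT = 3.32×10⁻⁶ × 190 mm × 256.0 K = 0.161 mm.

0.161 mm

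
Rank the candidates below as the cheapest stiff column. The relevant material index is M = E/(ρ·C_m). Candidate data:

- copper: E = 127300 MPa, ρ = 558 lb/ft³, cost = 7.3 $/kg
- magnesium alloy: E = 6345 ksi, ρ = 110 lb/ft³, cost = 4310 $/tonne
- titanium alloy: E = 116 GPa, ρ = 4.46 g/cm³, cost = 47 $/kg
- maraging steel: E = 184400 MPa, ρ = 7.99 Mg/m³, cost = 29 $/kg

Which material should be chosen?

magnesium alloy

Convert each candidate to consistent units, then evaluate M:
  copper: E = 127.3 GPa, ρ = 8938 kg/m³, cost = 7.300 $/kg
  magnesium alloy: E = 43.75 GPa, ρ = 1762 kg/m³, cost = 4.310 $/kg
  titanium alloy: E = 116.0 GPa, ρ = 4460 kg/m³, cost = 47.00 $/kg
  maraging steel: E = 184.4 GPa, ρ = 7990 kg/m³, cost = 29.00 $/kg
  magnesium alloy: M = 5.76 MN·m per $
  copper: M = 1.95 MN·m per $
  maraging steel: M = 0.796 MN·m per $
  titanium alloy: M = 0.553 MN·m per $
The maximum is for magnesium alloy.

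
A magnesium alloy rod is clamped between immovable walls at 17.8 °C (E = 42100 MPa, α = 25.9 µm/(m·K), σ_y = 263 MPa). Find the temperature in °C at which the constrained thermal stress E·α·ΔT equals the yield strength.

259 °C

E = 42100 MPa = 42.10 GPa.
E·α·ΔT = 263.0 MPa ⇒ ΔT = 263.0 / (42.10×10³ × 25.9×10⁻⁶) = 241.2 K.
T = 17.8 + 241.2 = 259.0 °C.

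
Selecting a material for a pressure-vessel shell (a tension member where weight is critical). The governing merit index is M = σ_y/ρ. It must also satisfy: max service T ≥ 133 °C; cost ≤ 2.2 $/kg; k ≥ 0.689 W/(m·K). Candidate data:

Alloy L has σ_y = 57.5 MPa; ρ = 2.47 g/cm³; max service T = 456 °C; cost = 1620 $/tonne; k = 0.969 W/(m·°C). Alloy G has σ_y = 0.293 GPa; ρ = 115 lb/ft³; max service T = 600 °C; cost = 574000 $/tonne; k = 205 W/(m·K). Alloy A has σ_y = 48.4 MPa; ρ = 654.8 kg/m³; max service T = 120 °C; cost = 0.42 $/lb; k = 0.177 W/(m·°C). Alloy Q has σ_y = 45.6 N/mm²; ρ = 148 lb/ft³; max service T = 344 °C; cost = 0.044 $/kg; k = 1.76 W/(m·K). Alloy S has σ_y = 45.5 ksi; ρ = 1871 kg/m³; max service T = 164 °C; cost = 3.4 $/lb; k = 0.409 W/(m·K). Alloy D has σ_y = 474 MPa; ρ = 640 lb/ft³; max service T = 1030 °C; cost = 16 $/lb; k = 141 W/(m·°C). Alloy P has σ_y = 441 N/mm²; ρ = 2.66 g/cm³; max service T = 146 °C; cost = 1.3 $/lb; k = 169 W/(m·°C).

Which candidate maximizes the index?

alloy L

Screen on constraints: max service T ≥ 133 °C; cost ≤ 2.2 $/kg; k ≥ 0.689 W/(m·K). Survivors: alloy L, alloy Q.
Convert each candidate to consistent units, then evaluate M:
  alloy L: σ_y = 57.50 MPa, ρ = 2470 kg/m³
  alloy Q: σ_y = 45.60 MPa, ρ = 2371 kg/m³
  alloy L: M = 23.3 kN·m/kg
  alloy Q: M = 19.2 kN·m/kg
The maximum is for alloy L.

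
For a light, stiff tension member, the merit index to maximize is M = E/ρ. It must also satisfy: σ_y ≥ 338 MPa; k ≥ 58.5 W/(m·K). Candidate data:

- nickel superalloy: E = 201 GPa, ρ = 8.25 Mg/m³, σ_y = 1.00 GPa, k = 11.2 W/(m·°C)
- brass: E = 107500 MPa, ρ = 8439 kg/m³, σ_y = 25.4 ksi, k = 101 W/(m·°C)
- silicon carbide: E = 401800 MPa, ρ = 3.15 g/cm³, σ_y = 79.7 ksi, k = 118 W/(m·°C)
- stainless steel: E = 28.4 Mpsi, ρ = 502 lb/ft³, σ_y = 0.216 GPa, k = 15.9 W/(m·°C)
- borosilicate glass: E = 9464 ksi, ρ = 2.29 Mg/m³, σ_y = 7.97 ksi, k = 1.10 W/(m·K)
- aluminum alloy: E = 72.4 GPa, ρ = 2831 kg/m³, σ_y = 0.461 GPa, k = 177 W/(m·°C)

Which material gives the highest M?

silicon carbide

Screen on constraints: σ_y ≥ 338 MPa; k ≥ 58.5 W/(m·K). Survivors: silicon carbide, aluminum alloy.
Normalizing units and computing the index:
  silicon carbide: E = 401.8 GPa, ρ = 3150 kg/m³
  aluminum alloy: E = 72.40 GPa, ρ = 2831 kg/m³
  silicon carbide: M = 128 MN·m/kg
  aluminum alloy: M = 25.6 MN·m/kg
Silicon carbide ranks first.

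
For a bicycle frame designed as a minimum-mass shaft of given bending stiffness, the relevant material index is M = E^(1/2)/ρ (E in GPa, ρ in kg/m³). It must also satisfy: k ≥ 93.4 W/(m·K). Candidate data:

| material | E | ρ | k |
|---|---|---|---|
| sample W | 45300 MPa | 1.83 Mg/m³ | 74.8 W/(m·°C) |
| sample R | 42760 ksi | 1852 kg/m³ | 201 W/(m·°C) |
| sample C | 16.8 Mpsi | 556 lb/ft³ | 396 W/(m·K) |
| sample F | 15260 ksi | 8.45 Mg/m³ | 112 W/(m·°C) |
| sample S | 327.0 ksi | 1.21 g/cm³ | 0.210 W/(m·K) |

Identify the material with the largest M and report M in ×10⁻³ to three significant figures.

Screen on constraints: k ≥ 93.4 W/(m·K). Survivors: sample R, sample C, sample F.
After converting to SI:
  sample R: E = 294.8 GPa, ρ = 1852 kg/m³
  sample C: E = 115.8 GPa, ρ = 8906 kg/m³
  sample F: E = 105.2 GPa, ρ = 8450 kg/m³
  sample R: M = 9.27×10⁻³
  sample F: M = 1.21×10⁻³
  sample C: M = 1.21×10⁻³
Highest index: sample R.

sample R, M = 9.27×10⁻³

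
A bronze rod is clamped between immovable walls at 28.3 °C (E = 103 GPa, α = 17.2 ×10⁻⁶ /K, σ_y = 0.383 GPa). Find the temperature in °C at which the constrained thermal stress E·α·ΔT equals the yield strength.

244 °C

σ_y = 0.383 GPa = 383.0 MPa.
E·α·ΔT = 383.0 MPa ⇒ ΔT = 383.0 / (103.0×10³ × 17.2×10⁻⁶) = 216.2 K.
T = 28.3 + 216.2 = 244.5 °C.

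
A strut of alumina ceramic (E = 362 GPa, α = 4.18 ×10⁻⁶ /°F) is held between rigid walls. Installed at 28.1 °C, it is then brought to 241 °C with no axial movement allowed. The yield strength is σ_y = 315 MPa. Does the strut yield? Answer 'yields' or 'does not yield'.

α = 4.18×10⁻⁶/°F × 9/5 = 7.52×10⁻⁶/K.
ΔT = 212.9 K. Constrained thermal stress σ = E·α·ΔT = 362.0×10³ MPa × 7.52×10⁻⁶ × 212.9 = 580 MPa (compressive).
Compare to σ_y = 315 MPa: σ ≥ σ_y, so it yields.

yields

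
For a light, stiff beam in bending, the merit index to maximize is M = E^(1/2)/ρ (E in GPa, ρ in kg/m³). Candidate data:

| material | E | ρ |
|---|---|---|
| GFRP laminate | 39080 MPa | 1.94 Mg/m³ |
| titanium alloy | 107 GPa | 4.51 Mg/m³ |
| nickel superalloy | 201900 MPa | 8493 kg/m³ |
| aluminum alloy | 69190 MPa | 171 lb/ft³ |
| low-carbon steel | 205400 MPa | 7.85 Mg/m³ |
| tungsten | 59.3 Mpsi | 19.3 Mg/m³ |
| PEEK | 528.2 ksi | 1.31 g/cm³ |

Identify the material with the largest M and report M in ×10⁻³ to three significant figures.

GFRP laminate, M = 3.22×10⁻³

Normalizing units and computing the index:
  GFRP laminate: E = 39.08 GPa, ρ = 1940 kg/m³
  titanium alloy: E = 107.0 GPa, ρ = 4510 kg/m³
  nickel superalloy: E = 201.9 GPa, ρ = 8493 kg/m³
  aluminum alloy: E = 69.19 GPa, ρ = 2739 kg/m³
  low-carbon steel: E = 205.4 GPa, ρ = 7850 kg/m³
  tungsten: E = 408.9 GPa, ρ = 19300 kg/m³
  PEEK: E = 3.642 GPa, ρ = 1310 kg/m³
  GFRP laminate: M = 3.22×10⁻³
  aluminum alloy: M = 3.04×10⁻³
  titanium alloy: M = 2.29×10⁻³
  low-carbon steel: M = 1.83×10⁻³
  nickel superalloy: M = 1.67×10⁻³
  PEEK: M = 1.46×10⁻³
  tungsten: M = 1.05×10⁻³
GFRP laminate ranks first.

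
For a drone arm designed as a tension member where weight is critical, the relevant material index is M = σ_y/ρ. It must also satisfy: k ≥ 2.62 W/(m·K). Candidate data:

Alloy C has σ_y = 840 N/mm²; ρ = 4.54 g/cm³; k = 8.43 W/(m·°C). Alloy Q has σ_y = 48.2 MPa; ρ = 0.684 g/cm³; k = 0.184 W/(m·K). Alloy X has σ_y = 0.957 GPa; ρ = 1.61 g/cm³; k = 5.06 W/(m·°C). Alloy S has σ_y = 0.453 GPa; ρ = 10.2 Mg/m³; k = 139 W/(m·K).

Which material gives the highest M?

Screen on constraints: k ≥ 2.62 W/(m·K). Survivors: alloy C, alloy X, alloy S.
Convert each candidate to consistent units, then evaluate M:
  alloy C: σ_y = 840.0 MPa, ρ = 4540 kg/m³
  alloy X: σ_y = 957.0 MPa, ρ = 1610 kg/m³
  alloy S: σ_y = 453.0 MPa, ρ = 10200 kg/m³
  alloy X: M = 594 kN·m/kg
  alloy C: M = 185 kN·m/kg
  alloy S: M = 44.4 kN·m/kg
Alloy X ranks first.

alloy X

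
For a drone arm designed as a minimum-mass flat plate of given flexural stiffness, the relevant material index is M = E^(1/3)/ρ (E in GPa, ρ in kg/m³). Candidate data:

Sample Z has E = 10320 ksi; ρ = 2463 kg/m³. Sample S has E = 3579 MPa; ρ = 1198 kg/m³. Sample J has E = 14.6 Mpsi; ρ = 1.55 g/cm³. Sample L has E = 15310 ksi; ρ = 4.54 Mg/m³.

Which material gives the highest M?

Putting every candidate on a common basis:
  sample Z: E = 71.15 GPa, ρ = 2463 kg/m³
  sample S: E = 3.579 GPa, ρ = 1198 kg/m³
  sample J: E = 100.7 GPa, ρ = 1550 kg/m³
  sample L: E = 105.6 GPa, ρ = 4540 kg/m³
  sample J: M = 3.00×10⁻³
  sample Z: M = 1.68×10⁻³
  sample S: M = 1.28×10⁻³
  sample L: M = 1.04×10⁻³
Sample J has the largest M.

sample J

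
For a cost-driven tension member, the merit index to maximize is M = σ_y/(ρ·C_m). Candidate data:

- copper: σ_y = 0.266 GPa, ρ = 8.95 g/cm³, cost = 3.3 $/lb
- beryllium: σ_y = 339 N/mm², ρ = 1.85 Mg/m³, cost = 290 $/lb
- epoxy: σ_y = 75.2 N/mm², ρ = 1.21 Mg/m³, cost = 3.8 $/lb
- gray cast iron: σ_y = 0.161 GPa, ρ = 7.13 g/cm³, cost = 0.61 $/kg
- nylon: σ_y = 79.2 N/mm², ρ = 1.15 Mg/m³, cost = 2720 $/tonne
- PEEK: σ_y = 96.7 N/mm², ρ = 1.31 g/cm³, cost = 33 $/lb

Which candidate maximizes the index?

gray cast iron

After converting to SI:
  copper: σ_y = 266.0 MPa, ρ = 8950 kg/m³, cost = 7.275 $/kg
  beryllium: σ_y = 339.0 MPa, ρ = 1850 kg/m³, cost = 639.3 $/kg
  epoxy: σ_y = 75.20 MPa, ρ = 1210 kg/m³, cost = 8.377 $/kg
  gray cast iron: σ_y = 161.0 MPa, ρ = 7130 kg/m³, cost = 0.6100 $/kg
  nylon: σ_y = 79.20 MPa, ρ = 1150 kg/m³, cost = 2.720 $/kg
  PEEK: σ_y = 96.70 MPa, ρ = 1310 kg/m³, cost = 72.75 $/kg
  gray cast iron: M = 37.0 kN·m per $
  nylon: M = 25.3 kN·m per $
  epoxy: M = 7.42 kN·m per $
  copper: M = 4.09 kN·m per $
  PEEK: M = 1.01 kN·m per $
  beryllium: M = 0.287 kN·m per $
Gray cast iron has the largest M.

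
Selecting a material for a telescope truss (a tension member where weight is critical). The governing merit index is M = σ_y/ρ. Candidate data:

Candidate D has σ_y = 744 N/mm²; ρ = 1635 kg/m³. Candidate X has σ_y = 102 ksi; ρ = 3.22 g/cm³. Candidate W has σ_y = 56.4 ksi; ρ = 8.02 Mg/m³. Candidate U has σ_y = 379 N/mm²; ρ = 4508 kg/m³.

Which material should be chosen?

After converting to SI:
  candidate D: σ_y = 744.0 MPa, ρ = 1635 kg/m³
  candidate X: σ_y = 703.3 MPa, ρ = 3220 kg/m³
  candidate W: σ_y = 388.9 MPa, ρ = 8020 kg/m³
  candidate U: σ_y = 379.0 MPa, ρ = 4508 kg/m³
  candidate D: M = 455 kN·m/kg
  candidate X: M = 218 kN·m/kg
  candidate U: M = 84.1 kN·m/kg
  candidate W: M = 48.5 kN·m/kg
Highest index: candidate D.

candidate D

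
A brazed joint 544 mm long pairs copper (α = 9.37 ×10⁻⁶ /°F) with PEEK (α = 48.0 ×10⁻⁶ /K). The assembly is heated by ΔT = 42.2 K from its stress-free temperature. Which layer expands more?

PEEK

copper: α = 9.37×10⁻⁶/°F × 9/5 = 16.9×10⁻⁶/K.
α(copper) = 16.9×10⁻⁶/K vs α(PEEK) = 48.0×10⁻⁶/K.
Higher α expands more for the same ΔT: PEEK.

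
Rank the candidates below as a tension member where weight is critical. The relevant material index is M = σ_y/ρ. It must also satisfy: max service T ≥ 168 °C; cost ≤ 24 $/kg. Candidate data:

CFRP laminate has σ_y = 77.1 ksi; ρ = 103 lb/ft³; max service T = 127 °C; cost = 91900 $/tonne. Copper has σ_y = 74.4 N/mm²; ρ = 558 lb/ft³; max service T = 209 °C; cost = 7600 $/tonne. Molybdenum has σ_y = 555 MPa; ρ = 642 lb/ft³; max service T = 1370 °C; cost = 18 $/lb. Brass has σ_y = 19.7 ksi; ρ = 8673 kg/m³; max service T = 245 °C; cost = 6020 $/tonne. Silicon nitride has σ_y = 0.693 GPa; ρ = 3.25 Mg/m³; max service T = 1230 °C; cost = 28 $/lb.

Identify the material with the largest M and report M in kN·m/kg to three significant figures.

brass, M = 15.7 kN·m/kg

Screen on constraints: max service T ≥ 168 °C; cost ≤ 24 $/kg. Survivors: copper, brass.
After converting to SI:
  copper: σ_y = 74.40 MPa, ρ = 8938 kg/m³
  brass: σ_y = 135.8 MPa, ρ = 8673 kg/m³
  brass: M = 15.7 kN·m/kg
  copper: M = 8.32 kN·m/kg
Brass ranks first.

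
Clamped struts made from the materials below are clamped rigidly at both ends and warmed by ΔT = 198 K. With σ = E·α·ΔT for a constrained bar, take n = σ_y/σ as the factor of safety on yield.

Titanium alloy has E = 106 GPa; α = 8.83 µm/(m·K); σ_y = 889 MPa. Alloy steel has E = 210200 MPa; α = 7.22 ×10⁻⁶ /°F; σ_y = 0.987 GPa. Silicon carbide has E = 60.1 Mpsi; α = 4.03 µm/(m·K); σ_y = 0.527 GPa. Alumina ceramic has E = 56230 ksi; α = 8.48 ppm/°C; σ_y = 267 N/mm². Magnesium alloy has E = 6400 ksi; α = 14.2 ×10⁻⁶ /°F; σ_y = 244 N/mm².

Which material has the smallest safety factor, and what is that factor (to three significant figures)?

alumina ceramic, n = 0.410

Per material, after unit conversion:
  titanium alloy: E = 106.0, α = 8.83, σ_y = 889.0 → σ = 185 MPa, n = 4.80
  alloy steel: E = 210.2, α = 13.0, σ_y = 987.0 → σ = 541 MPa, n = 1.82
  silicon carbide: E = 414.4, α = 4.03, σ_y = 527.0 → σ = 331 MPa, n = 1.59
  alumina ceramic: E = 387.7, α = 8.48, σ_y = 267.0 → σ = 651 MPa, n = 0.410
  magnesium alloy: E = 44.13, α = 25.6, σ_y = 244.0 → σ = 223 MPa, n = 1.09
Alumina ceramic has the lowest safety factor, n = 0.410.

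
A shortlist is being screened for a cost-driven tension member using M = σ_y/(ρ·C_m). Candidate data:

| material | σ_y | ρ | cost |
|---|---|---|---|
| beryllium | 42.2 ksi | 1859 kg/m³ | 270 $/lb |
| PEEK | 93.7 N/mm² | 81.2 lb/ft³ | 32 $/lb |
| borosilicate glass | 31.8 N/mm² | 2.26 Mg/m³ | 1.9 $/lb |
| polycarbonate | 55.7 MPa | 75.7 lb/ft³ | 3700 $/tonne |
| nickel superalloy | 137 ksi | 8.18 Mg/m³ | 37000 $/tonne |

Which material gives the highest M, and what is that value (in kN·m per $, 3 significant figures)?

polycarbonate, M = 12.4 kN·m per $

Convert each candidate to consistent units, then evaluate M:
  beryllium: σ_y = 291.0 MPa, ρ = 1859 kg/m³, cost = 595.2 $/kg
  PEEK: σ_y = 93.70 MPa, ρ = 1301 kg/m³, cost = 70.55 $/kg
  borosilicate glass: σ_y = 31.80 MPa, ρ = 2260 kg/m³, cost = 4.189 $/kg
  polycarbonate: σ_y = 55.70 MPa, ρ = 1213 kg/m³, cost = 3.700 $/kg
  nickel superalloy: σ_y = 944.6 MPa, ρ = 8180 kg/m³, cost = 37.00 $/kg
  polycarbonate: M = 12.4 kN·m per $
  borosilicate glass: M = 3.36 kN·m per $
  nickel superalloy: M = 3.12 kN·m per $
  PEEK: M = 1.02 kN·m per $
  beryllium: M = 0.263 kN·m per $
The maximum is for polycarbonate.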